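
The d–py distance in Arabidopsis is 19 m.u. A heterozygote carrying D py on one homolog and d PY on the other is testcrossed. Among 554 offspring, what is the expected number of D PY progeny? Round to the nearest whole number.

A map distance of 19 m.u. corresponds to a recombination frequency of 0.190.
The F1 is D py / d PY, so D PY is a recombinant gamete class with expected frequency r/2 = 0.190/2 = 0.0950.
Expected number = 0.0950 × 554 = 52.63 ≈ 53.

53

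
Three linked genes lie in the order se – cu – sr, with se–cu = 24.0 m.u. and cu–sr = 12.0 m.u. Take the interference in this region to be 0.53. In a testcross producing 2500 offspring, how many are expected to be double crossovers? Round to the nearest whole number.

Map distances give recombination frequencies of 0.240 and 0.120 for the two intervals.
With interference 0.53 (so coincidence = 0.47), expected double-crossover frequency = 0.240 × 0.120 × 0.47 = 0.01354.
Expected number = 0.01354 × 2500 = 33.84 ≈ 34.

34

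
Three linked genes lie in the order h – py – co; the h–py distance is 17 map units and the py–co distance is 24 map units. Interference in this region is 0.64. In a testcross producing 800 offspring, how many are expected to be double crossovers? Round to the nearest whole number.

12

Map distances give recombination frequencies of 0.170 and 0.240 for the two intervals.
With interference 0.64 (so coincidence = 0.36), expected double-crossover frequency = 0.170 × 0.240 × 0.36 = 0.01469.
Expected number = 0.01469 × 800 = 11.75 ≈ 12.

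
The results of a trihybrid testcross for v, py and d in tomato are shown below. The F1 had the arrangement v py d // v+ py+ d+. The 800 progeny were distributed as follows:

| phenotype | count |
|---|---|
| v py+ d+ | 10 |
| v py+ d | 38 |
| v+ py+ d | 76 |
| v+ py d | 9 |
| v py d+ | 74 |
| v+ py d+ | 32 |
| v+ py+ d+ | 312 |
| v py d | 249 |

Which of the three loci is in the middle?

The two rarest classes, v+ py d and v py+ d+, are the double crossovers. Comparing them with the parentals, only the v allele has switched, so v is the middle locus and the order is d – v – py.

v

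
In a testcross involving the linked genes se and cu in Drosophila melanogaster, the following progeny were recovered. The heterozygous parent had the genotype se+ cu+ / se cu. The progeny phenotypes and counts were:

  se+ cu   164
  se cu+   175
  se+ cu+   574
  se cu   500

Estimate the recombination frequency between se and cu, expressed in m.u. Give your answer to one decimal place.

The recombinant classes are se+ cu and se cu+: 164 + 175 = 339.
Recombination frequency = 339/1413 = 0.2399 ≈ 24.0%, i.e. 24.0 m.u.

24.0 m.u.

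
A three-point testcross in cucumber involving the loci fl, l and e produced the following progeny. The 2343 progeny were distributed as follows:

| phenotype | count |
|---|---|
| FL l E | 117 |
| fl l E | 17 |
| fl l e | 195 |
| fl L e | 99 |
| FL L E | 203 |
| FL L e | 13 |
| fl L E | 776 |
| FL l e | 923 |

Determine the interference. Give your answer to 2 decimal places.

0.33

The two most frequent reciprocal classes, FL l e and fl L E, are the parental types, so the F1 was FL l e / fl L E.
The two rarest classes, FL L e and fl l E, are the double crossovers. Comparing them with the parentals, only the l allele has switched, so l is the middle locus and the order is fl – l – e.
fl–l: (398 + 30)/2343 = 0.1827; l–e: (216 + 30)/2343 = 0.1050.
Expected DCO frequency = 0.1827 × 0.1050 ≈ 0.01918; observed = 30/2343 ≈ 0.01280.
Coefficient of coincidence = 0.01280/0.01918 ≈ 0.67; interference = 1 − 0.67 = 0.33.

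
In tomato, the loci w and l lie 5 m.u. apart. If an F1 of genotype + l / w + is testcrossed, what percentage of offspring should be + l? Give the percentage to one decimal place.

A map distance of 5 m.u. corresponds to a recombination frequency of 0.050.
The F1 is + l / w +, so + l is a parental gamete class with expected frequency (1 − r)/2 = 0.950/2 = 0.4750.
That is 0.4750 = 47.5% of the progeny.

47.5%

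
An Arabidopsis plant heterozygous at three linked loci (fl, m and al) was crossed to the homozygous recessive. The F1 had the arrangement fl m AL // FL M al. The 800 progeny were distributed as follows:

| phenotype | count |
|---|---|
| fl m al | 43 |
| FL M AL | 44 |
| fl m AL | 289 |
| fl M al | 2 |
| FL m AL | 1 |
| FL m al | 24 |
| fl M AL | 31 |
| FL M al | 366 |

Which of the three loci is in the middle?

fl

The two rarest classes, FL m AL and fl M al, are the double crossovers. Comparing them with the parentals, only the fl allele has switched, so fl is the middle locus and the order is m – fl – al.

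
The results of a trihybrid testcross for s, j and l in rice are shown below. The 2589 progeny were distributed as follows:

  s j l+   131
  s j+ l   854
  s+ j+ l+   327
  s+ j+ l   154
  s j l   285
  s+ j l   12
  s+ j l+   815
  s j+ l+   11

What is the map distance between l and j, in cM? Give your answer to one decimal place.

24.5 cM

The two most frequent reciprocal classes, s+ j l+ and s j+ l, are the parental types, so the F1 was s+ j l+ / s j+ l.
The two rarest classes, s+ j l and s j+ l+, are the double crossovers. Comparing them with the parentals, only the l allele has switched, so l is the middle locus and the order is s – l – j.
Crossovers in the l–j interval produce the single-crossover classes s+ j+ l+ and s j l (327 + 285 = 612) plus the double crossovers (23).
RF(l–j) = (612 + 23) / 2589 = 635/2589 = 0.2453 → 24.5 cM.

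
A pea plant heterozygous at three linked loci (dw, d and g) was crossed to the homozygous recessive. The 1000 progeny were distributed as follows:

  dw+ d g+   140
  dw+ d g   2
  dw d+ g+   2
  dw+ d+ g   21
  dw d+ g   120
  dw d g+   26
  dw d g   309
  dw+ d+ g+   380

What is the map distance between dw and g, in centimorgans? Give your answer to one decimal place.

The two most frequent reciprocal classes, dw d g and dw+ d+ g+, are the parental types, so the F1 was dw d g / dw+ d+ g+.
The two rarest classes, dw+ d g and dw d+ g+, are the double crossovers. Comparing them with the parentals, only the dw allele has switched, so dw is the middle locus and the order is g – dw – d.
Crossovers in the g–dw interval produce the single-crossover classes dw d g+ and dw+ d+ g (26 + 21 = 47) plus the double crossovers (4).
RF(g–dw) = (47 + 4) / 1000 = 51/1000 = 0.0510 → 5.1 centimorgans.

5.1 centimorgans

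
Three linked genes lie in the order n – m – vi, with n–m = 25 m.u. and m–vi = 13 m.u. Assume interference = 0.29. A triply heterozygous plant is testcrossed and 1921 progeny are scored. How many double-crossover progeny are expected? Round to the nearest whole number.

Map distances give recombination frequencies of 0.250 and 0.130 for the two intervals.
With interference 0.29 (so coincidence = 0.71), expected double-crossover frequency = 0.250 × 0.130 × 0.71 = 0.02307.
Expected number = 0.02307 × 1921 = 44.33 ≈ 44.

44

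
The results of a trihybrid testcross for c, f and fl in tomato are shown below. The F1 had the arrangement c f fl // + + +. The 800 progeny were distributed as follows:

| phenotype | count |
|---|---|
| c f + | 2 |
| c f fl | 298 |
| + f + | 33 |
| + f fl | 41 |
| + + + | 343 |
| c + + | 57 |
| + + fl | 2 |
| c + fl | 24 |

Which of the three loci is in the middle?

The two rarest classes, c f + and + + fl, are the double crossovers. Comparing them with the parentals, only the fl allele has switched, so fl is the middle locus and the order is c – fl – f.

fl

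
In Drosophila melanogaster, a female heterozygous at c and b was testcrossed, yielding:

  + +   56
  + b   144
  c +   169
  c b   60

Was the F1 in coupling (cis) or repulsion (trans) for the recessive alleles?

trans

The two most frequent classes are + b (144) and c + (169); these are the parental (non-recombinant) types.
So the F1 carried + b on one chromosome and c + on the other — the recessive alleles are on opposite chromosomes (trans / repulsion).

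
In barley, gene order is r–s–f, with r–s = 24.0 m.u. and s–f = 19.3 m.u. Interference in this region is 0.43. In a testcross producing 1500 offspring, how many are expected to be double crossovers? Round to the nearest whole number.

Map distances give recombination frequencies of 0.240 and 0.193 for the two intervals.
With interference 0.43 (so coincidence = 0.57), expected double-crossover frequency = 0.240 × 0.193 × 0.57 = 0.02640.
Expected number = 0.02640 × 1500 = 39.60 ≈ 40.

40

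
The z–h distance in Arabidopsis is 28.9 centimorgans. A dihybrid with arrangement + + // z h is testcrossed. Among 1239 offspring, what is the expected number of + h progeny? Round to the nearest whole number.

A map distance of 28.9 centimorgans corresponds to a recombination frequency of 0.289.
The F1 is + + / z h, so + h is a recombinant gamete class with expected frequency r/2 = 0.289/2 = 0.1445.
Expected number = 0.1445 × 1239 = 179.04 ≈ 179.

179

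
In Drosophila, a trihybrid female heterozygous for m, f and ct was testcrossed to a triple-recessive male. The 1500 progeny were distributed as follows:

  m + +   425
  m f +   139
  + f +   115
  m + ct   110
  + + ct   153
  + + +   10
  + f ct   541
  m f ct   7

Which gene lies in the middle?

m

The two most frequent reciprocal classes, m + + and + f ct, are the parental types, so the F1 was m + + / + f ct.
The two rarest classes, + + + and m f ct, are the double crossovers. Comparing them with the parentals, only the m allele has switched, so m is the middle locus and the order is f – m – ct.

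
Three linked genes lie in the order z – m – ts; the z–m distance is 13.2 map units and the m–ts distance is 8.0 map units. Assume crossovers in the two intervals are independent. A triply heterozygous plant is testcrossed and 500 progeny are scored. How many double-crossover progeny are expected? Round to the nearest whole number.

Map distances give recombination frequencies of 0.132 and 0.080 for the two intervals.
With no interference, expected double-crossover frequency = 0.132 × 0.080 = 0.01056.
Expected number = 0.01056 × 500 = 5.28 ≈ 5.

5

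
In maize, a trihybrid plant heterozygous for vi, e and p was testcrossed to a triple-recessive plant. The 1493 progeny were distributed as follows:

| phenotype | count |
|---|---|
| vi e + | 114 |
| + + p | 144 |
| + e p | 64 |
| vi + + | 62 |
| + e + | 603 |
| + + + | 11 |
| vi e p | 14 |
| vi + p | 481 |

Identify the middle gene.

The two most frequent reciprocal classes, vi + p and + e +, are the parental types, so the F1 was vi + p / + e +.
The two rarest classes, vi e p and + + +, are the double crossovers. Comparing them with the parentals, only the e allele has switched, so e is the middle locus and the order is p – e – vi.

e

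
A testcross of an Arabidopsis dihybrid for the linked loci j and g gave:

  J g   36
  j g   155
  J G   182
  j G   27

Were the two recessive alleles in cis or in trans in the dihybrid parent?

The two most frequent classes are J G (182) and j g (155); these are the parental (non-recombinant) types.
So the F1 carried J G on one chromosome and j g on the other — the recessive alleles are on the same chromosome (cis / coupling).

cis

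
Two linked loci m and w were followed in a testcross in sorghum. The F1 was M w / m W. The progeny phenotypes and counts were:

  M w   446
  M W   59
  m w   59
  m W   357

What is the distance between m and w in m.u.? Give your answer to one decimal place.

12.8 m.u.

The recombinant classes are M W and m w: 59 + 59 = 118.
Recombination frequency = 118/921 = 0.1281 ≈ 12.8%, i.e. 12.8 m.u.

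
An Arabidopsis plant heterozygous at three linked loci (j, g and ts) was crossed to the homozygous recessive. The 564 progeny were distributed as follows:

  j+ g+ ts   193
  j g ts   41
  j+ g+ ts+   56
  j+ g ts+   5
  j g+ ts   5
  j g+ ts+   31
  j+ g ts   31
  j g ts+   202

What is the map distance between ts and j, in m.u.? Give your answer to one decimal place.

The two most frequent reciprocal classes, j g ts+ and j+ g+ ts, are the parental types, so the F1 was j g ts+ / j+ g+ ts.
The two rarest classes, j+ g ts+ and j g+ ts, are the double crossovers. Comparing them with the parentals, only the j allele has switched, so j is the middle locus and the order is g – j – ts.
Crossovers in the j–ts interval produce the single-crossover classes j g ts and j+ g+ ts+ (41 + 56 = 97) plus the double crossovers (10).
RF(j–ts) = (97 + 10) / 564 = 107/564 = 0.1897 → 19.0 m.u.

19.0 m.u.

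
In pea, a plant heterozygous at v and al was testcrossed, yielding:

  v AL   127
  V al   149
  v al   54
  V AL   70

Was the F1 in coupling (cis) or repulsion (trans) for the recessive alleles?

trans

The two most frequent classes are V al (149) and v AL (127); these are the parental (non-recombinant) types.
So the F1 carried V al on one chromosome and v AL on the other — the recessive alleles are on opposite chromosomes (trans / repulsion).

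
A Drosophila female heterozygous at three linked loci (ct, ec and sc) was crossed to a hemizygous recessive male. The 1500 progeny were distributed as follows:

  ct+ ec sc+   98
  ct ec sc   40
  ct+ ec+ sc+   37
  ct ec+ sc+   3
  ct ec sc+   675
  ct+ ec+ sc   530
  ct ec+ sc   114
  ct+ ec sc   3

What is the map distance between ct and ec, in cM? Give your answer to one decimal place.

The two most frequent reciprocal classes, ct+ ec+ sc and ct ec sc+, are the parental types, so the F1 was ct+ ec+ sc / ct ec sc+.
The two rarest classes, ct+ ec sc and ct ec+ sc+, are the double crossovers. Comparing them with the parentals, only the ec allele has switched, so ec is the middle locus and the order is ct – ec – sc.
Crossovers in the ct–ec interval produce the single-crossover classes ct ec+ sc and ct+ ec sc+ (114 + 98 = 212) plus the double crossovers (6).
RF(ct–ec) = (212 + 6) / 1500 = 218/1500 = 0.1453 → 14.5 cM.

14.5 cM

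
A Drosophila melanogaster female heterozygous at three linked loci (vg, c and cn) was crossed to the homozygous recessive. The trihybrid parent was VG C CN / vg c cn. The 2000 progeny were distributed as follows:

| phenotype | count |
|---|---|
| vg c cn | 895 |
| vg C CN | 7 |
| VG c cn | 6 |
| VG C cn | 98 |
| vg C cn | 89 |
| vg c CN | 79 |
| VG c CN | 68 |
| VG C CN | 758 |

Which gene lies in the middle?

vg

The two rarest classes, vg C CN and VG c cn, are the double crossovers. Comparing them with the parentals, only the vg allele has switched, so vg is the middle locus and the order is cn – vg – c.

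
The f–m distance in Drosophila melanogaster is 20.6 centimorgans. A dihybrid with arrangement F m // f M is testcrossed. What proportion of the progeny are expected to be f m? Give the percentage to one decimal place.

A map distance of 20.6 centimorgans corresponds to a recombination frequency of 0.206.
The F1 is F m / f M, so f m is a recombinant gamete class with expected frequency r/2 = 0.206/2 = 0.1030.
That is 0.1030 = 10.3% of the progeny.

10.3%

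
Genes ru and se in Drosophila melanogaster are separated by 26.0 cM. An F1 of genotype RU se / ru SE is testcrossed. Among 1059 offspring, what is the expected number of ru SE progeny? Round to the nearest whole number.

A map distance of 26.0 cM corresponds to a recombination frequency of 0.260.
The F1 is RU se / ru SE, so ru SE is a parental gamete class with expected frequency (1 − r)/2 = 0.740/2 = 0.3700.
Expected number = 0.3700 × 1059 = 391.83 ≈ 392.

392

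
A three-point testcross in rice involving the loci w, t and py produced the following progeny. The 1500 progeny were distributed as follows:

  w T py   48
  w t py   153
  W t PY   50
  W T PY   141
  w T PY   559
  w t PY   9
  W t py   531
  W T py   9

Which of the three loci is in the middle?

t

The two most frequent reciprocal classes, W t py and w T PY, are the parental types, so the F1 was W t py / w T PY.
The two rarest classes, W T py and w t PY, are the double crossovers. Comparing them with the parentals, only the t allele has switched, so t is the middle locus and the order is py – t – w.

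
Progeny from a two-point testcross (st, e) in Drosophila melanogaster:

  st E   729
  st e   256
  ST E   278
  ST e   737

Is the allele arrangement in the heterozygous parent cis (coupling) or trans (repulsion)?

The two most frequent classes are ST e (737) and st E (729); these are the parental (non-recombinant) types.
So the F1 carried ST e on one chromosome and st E on the other — the recessive alleles are on opposite chromosomes (trans / repulsion).

trans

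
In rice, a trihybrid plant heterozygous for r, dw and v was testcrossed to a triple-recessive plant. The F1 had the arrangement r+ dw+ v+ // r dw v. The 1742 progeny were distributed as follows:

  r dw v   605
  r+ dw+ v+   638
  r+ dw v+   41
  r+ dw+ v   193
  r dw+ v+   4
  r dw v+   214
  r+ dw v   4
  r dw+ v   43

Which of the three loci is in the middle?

r

The two rarest classes, r dw+ v+ and r+ dw v, are the double crossovers. Comparing them with the parentals, only the r allele has switched, so r is the middle locus and the order is v – r – dw.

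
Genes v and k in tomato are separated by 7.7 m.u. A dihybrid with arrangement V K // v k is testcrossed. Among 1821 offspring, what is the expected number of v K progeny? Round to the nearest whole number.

70

A map distance of 7.7 m.u. corresponds to a recombination frequency of 0.077.
The F1 is V K / v k, so v K is a recombinant gamete class with expected frequency r/2 = 0.077/2 = 0.0385.
Expected number = 0.0385 × 1821 = 70.11 ≈ 70.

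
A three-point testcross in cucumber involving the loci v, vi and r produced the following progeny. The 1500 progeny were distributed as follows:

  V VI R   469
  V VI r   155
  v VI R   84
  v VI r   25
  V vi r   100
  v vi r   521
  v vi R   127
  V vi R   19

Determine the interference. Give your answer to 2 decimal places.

The two most frequent reciprocal classes, v vi r and V VI R, are the parental types, so the F1 was v vi r / V VI R.
The two rarest classes, v VI r and V vi R, are the double crossovers. Comparing them with the parentals, only the vi allele has switched, so vi is the middle locus and the order is r – vi – v.
r–vi: (282 + 44)/1500 = 0.2173; vi–v: (184 + 44)/1500 = 0.1520.
Expected DCO frequency = 0.2173 × 0.1520 ≈ 0.03303; observed = 44/1500 ≈ 0.02933.
Coefficient of coincidence = 0.02933/0.03303 ≈ 0.89; interference = 1 − 0.89 = 0.11.

0.11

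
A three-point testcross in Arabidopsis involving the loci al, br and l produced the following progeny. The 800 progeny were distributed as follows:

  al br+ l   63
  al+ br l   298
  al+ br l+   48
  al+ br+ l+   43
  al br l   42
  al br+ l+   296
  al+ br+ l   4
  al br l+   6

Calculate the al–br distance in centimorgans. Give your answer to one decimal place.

11.9 centimorgans

The two most frequent reciprocal classes, al br+ l+ and al+ br l, are the parental types, so the F1 was al br+ l+ / al+ br l.
The two rarest classes, al br l+ and al+ br+ l, are the double crossovers. Comparing them with the parentals, only the br allele has switched, so br is the middle locus and the order is l – br – al.
Crossovers in the br–al interval produce the single-crossover classes al+ br+ l+ and al br l (43 + 42 = 85) plus the double crossovers (10).
RF(br–al) = (85 + 10) / 800 = 95/800 = 0.1187 → 11.9 centimorgans.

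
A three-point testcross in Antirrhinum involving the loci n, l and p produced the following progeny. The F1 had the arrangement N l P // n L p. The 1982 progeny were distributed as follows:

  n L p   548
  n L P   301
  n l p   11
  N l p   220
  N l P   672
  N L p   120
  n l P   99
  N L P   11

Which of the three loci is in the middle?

l

The two rarest classes, N L P and n l p, are the double crossovers. Comparing them with the parentals, only the l allele has switched, so l is the middle locus and the order is p – l – n.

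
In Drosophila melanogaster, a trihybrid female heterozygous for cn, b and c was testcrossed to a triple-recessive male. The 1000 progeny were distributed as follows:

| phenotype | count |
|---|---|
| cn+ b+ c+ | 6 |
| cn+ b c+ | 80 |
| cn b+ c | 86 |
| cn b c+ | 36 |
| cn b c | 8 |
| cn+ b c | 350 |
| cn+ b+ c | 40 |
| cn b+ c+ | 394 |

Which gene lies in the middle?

cn

The two most frequent reciprocal classes, cn+ b c and cn b+ c+, are the parental types, so the F1 was cn+ b c / cn b+ c+.
The two rarest classes, cn b c and cn+ b+ c+, are the double crossovers. Comparing them with the parentals, only the cn allele has switched, so cn is the middle locus and the order is b – cn – c.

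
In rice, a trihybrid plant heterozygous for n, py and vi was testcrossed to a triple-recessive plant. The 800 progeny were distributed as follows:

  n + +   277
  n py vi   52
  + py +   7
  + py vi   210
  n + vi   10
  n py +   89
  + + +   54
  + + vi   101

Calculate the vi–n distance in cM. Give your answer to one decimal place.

The two most frequent reciprocal classes, n + + and + py vi, are the parental types, so the F1 was n + + / + py vi.
The two rarest classes, n + vi and + py +, are the double crossovers. Comparing them with the parentals, only the vi allele has switched, so vi is the middle locus and the order is py – vi – n.
Crossovers in the vi–n interval produce the single-crossover classes + + + and n py vi (54 + 52 = 106) plus the double crossovers (17).
RF(vi–n) = (106 + 17) / 800 = 123/800 = 0.1537 → 15.4 cM.

15.4 cM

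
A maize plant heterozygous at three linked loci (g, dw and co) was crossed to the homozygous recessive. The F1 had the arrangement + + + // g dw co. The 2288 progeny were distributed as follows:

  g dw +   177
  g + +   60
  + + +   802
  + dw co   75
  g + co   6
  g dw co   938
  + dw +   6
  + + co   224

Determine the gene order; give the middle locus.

dw

The two rarest classes, + dw + and g + co, are the double crossovers. Comparing them with the parentals, only the dw allele has switched, so dw is the middle locus and the order is g – dw – co.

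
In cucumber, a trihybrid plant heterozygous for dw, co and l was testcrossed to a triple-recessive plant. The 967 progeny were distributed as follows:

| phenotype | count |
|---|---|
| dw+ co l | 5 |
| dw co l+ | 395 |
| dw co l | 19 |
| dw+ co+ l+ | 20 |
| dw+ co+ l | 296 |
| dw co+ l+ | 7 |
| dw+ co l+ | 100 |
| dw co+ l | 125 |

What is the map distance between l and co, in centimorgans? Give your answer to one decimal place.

The two most frequent reciprocal classes, dw+ co+ l and dw co l+, are the parental types, so the F1 was dw+ co+ l / dw co l+.
The two rarest classes, dw+ co l and dw co+ l+, are the double crossovers. Comparing them with the parentals, only the co allele has switched, so co is the middle locus and the order is l – co – dw.
Crossovers in the l–co interval produce the single-crossover classes dw+ co+ l+ and dw co l (20 + 19 = 39) plus the double crossovers (12).
RF(l–co) = (39 + 12) / 967 = 51/967 = 0.0527 → 5.3 centimorgans.

5.3 centimorgans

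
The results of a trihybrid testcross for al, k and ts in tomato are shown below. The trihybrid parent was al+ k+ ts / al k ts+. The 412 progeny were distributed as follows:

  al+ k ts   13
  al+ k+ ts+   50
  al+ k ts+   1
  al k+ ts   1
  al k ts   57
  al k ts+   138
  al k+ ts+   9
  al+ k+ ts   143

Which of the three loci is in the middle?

al

The two rarest classes, al k+ ts and al+ k ts+, are the double crossovers. Comparing them with the parentals, only the al allele has switched, so al is the middle locus and the order is k – al – ts.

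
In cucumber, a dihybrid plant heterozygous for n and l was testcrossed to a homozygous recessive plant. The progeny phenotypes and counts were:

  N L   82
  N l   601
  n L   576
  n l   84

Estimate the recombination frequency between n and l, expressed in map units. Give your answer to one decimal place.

12.4 map units

The two most frequent classes, N l (601) and n L (576), are the parental types, so the F1 was N l / n L.
The recombinant classes are N L and n l: 82 + 84 = 166.
Recombination frequency = 166/1343 = 0.1236 ≈ 12.4%, i.e. 12.4 map units.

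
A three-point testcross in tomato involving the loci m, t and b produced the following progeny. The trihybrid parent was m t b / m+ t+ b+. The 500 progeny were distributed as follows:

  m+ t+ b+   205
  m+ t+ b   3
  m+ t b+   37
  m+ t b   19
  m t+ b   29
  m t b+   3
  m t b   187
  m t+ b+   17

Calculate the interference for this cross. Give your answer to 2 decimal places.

0.01

The two rarest classes, m t b+ and m+ t+ b, are the double crossovers. Comparing them with the parentals, only the b allele has switched, so b is the middle locus and the order is m – b – t.
m–b: (36 + 6)/500 = 0.0840; b–t: (66 + 6)/500 = 0.1440.
Expected DCO frequency = 0.0840 × 0.1440 ≈ 0.01210; observed = 6/500 ≈ 0.01200.
Coefficient of coincidence = 0.01200/0.01210 ≈ 0.99; interference = 1 − 0.99 = 0.01.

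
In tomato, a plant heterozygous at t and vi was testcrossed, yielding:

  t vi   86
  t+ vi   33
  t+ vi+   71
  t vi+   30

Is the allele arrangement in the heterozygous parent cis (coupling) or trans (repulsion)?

The two most frequent classes are t+ vi+ (71) and t vi (86); these are the parental (non-recombinant) types.
So the F1 carried t+ vi+ on one chromosome and t vi on the other — the recessive alleles are on the same chromosome (cis / coupling).

cis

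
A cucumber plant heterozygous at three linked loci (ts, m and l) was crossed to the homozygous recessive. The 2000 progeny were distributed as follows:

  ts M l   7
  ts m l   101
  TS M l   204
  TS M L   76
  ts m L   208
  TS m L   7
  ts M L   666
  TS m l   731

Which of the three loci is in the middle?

The two most frequent reciprocal classes, TS m l and ts M L, are the parental types, so the F1 was TS m l / ts M L.
The two rarest classes, TS m L and ts M l, are the double crossovers. Comparing them with the parentals, only the l allele has switched, so l is the middle locus and the order is ts – l – m.

l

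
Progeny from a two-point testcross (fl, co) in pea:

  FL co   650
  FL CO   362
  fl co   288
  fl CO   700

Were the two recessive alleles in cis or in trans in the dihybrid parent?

The two most frequent classes are FL co (650) and fl CO (700); these are the parental (non-recombinant) types.
So the F1 carried FL co on one chromosome and fl CO on the other — the recessive alleles are on opposite chromosomes (trans / repulsion).

trans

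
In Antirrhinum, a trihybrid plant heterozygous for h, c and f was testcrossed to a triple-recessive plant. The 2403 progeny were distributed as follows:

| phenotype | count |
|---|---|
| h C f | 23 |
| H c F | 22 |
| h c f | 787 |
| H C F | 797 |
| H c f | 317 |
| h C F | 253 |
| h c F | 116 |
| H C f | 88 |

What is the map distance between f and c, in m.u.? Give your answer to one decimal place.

The two most frequent reciprocal classes, h c f and H C F, are the parental types, so the F1 was h c f / H C F.
The two rarest classes, h C f and H c F, are the double crossovers. Comparing them with the parentals, only the c allele has switched, so c is the middle locus and the order is h – c – f.
Crossovers in the c–f interval produce the single-crossover classes h c F and H C f (116 + 88 = 204) plus the double crossovers (45).
RF(c–f) = (204 + 45) / 2403 = 249/2403 = 0.1036 → 10.4 m.u.

10.4 m.u.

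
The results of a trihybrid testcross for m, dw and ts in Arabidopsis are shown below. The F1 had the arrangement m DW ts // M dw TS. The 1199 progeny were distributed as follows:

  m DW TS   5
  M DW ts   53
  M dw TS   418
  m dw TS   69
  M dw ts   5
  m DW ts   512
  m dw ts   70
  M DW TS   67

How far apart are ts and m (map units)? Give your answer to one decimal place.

11.0 map units

The two rarest classes, m DW TS and M dw ts, are the double crossovers. Comparing them with the parentals, only the ts allele has switched, so ts is the middle locus and the order is m – ts – dw.
Crossovers in the m–ts interval produce the single-crossover classes M DW ts and m dw TS (53 + 69 = 122) plus the double crossovers (10).
RF(m–ts) = (122 + 10) / 1199 = 132/1199 = 0.1101 → 11.0 map units.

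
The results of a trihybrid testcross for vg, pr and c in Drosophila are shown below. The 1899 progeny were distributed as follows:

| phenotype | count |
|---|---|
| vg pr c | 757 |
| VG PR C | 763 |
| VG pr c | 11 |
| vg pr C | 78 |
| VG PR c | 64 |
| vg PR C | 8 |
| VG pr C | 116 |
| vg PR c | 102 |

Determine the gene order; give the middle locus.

vg

The two most frequent reciprocal classes, VG PR C and vg pr c, are the parental types, so the F1 was VG PR C / vg pr c.
The two rarest classes, vg PR C and VG pr c, are the double crossovers. Comparing them with the parentals, only the vg allele has switched, so vg is the middle locus and the order is pr – vg – c.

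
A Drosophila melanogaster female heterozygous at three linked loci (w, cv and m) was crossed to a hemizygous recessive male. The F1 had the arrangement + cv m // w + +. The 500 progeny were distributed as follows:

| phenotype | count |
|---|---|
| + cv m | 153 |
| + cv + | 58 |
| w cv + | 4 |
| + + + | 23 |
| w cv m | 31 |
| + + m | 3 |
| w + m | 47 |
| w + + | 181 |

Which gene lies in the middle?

cv

The two rarest classes, + + m and w cv +, are the double crossovers. Comparing them with the parentals, only the cv allele has switched, so cv is the middle locus and the order is m – cv – w.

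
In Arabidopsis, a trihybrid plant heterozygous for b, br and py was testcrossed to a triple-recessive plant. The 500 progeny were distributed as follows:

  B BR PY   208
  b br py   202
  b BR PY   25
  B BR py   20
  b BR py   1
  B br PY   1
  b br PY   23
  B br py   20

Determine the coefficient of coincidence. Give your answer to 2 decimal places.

The two most frequent reciprocal classes, B BR PY and b br py, are the parental types, so the F1 was B BR PY / b br py.
The two rarest classes, B br PY and b BR py, are the double crossovers. Comparing them with the parentals, only the br allele has switched, so br is the middle locus and the order is py – br – b.
py–br: (43 + 2)/500 = 0.0900; br–b: (45 + 2)/500 = 0.0940.
Expected DCO frequency = 0.0900 × 0.0940 ≈ 0.00846; observed = 2/500 ≈ 0.00400.
Coefficient of coincidence = 0.00400/0.00846 ≈ 0.47.

0.47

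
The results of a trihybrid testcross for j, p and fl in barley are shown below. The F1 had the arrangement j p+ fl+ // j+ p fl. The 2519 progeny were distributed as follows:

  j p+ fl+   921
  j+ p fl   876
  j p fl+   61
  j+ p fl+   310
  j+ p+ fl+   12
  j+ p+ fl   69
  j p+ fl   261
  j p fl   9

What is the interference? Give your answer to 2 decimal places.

The two rarest classes, j+ p+ fl+ and j p fl, are the double crossovers. Comparing them with the parentals, only the j allele has switched, so j is the middle locus and the order is fl – j – p.
fl–j: (571 + 21)/2519 = 0.2350; j–p: (130 + 21)/2519 = 0.0599.
Expected DCO frequency = 0.2350 × 0.0599 ≈ 0.01408; observed = 21/2519 ≈ 0.00834.
Coefficient of coincidence = 0.00834/0.01408 ≈ 0.59; interference = 1 − 0.59 = 0.41.

0.41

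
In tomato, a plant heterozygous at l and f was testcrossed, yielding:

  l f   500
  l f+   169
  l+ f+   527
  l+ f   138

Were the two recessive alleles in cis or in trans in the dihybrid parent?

The two most frequent classes are l+ f+ (527) and l f (500); these are the parental (non-recombinant) types.
So the F1 carried l+ f+ on one chromosome and l f on the other — the recessive alleles are on the same chromosome (cis / coupling).

cis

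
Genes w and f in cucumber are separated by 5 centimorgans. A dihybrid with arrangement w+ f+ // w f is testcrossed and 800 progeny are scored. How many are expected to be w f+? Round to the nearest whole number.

A map distance of 5 centimorgans corresponds to a recombination frequency of 0.050.
The F1 is w+ f+ / w f, so w f+ is a recombinant gamete class with expected frequency r/2 = 0.050/2 = 0.0250.
Expected number = 0.0250 × 800 = 20.00 ≈ 20.

20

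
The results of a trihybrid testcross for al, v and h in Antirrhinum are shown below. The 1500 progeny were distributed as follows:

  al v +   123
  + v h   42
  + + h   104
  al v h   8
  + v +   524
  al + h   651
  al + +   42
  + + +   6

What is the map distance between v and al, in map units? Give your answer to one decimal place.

16.1 map units

The two most frequent reciprocal classes, al + h and + v +, are the parental types, so the F1 was al + h / + v +.
The two rarest classes, al v h and + + +, are the double crossovers. Comparing them with the parentals, only the v allele has switched, so v is the middle locus and the order is al – v – h.
Crossovers in the al–v interval produce the single-crossover classes + + h and al v + (104 + 123 = 227) plus the double crossovers (14).
RF(al–v) = (227 + 14) / 1500 = 241/1500 = 0.1607 → 16.1 map units.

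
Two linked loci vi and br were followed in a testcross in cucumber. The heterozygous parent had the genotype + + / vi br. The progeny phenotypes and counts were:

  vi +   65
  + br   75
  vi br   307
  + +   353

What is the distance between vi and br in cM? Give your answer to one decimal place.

17.5 cM

The recombinant classes are + br and vi +: 75 + 65 = 140.
Recombination frequency = 140/800 = 0.1750 ≈ 17.5%, i.e. 17.5 cM.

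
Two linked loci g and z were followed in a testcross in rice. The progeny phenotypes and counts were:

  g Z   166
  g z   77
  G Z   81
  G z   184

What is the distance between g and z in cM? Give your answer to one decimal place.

The two most frequent classes, G z (184) and g Z (166), are the parental types, so the F1 was G z / g Z.
The recombinant classes are G Z and g z: 81 + 77 = 158.
Recombination frequency = 158/508 = 0.3110 ≈ 31.1%, i.e. 31.1 cM.

31.1 cM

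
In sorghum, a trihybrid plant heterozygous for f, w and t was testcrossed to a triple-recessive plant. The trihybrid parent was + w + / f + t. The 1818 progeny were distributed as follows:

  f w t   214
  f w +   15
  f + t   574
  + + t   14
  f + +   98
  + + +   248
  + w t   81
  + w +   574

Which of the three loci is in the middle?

f

The two rarest classes, f w + and + + t, are the double crossovers. Comparing them with the parentals, only the f allele has switched, so f is the middle locus and the order is w – f – t.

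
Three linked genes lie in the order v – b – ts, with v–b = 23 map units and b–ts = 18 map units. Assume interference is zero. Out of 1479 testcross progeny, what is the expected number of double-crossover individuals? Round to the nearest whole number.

61

Map distances give recombination frequencies of 0.230 and 0.180 for the two intervals.
With no interference, expected double-crossover frequency = 0.230 × 0.180 = 0.04140.
Expected number = 0.04140 × 1479 = 61.23 ≈ 61.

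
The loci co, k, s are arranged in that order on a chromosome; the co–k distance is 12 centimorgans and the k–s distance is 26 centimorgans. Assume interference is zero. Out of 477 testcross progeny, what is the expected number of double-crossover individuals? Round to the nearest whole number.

15

Map distances give recombination frequencies of 0.120 and 0.260 for the two intervals.
With no interference, expected double-crossover frequency = 0.120 × 0.260 = 0.03120.
Expected number = 0.03120 × 477 = 14.88 ≈ 15.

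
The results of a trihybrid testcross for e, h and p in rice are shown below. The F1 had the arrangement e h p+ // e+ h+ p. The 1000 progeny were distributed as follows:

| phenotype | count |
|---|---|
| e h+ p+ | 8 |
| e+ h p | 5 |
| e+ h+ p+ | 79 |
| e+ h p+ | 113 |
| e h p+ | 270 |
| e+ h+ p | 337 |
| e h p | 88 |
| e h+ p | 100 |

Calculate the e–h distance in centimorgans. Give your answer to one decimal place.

22.6 centimorgans

The two rarest classes, e h+ p+ and e+ h p, are the double crossovers. Comparing them with the parentals, only the h allele has switched, so h is the middle locus and the order is e – h – p.
Crossovers in the e–h interval produce the single-crossover classes e+ h p+ and e h+ p (113 + 100 = 213) plus the double crossovers (13).
RF(e–h) = (213 + 13) / 1000 = 226/1000 = 0.2260 → 22.6 centimorgans.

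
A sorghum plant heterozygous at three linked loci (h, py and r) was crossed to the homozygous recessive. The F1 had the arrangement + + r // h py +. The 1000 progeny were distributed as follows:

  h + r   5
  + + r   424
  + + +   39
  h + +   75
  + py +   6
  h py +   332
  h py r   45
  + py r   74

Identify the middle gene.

h

The two rarest classes, h + r and + py +, are the double crossovers. Comparing them with the parentals, only the h allele has switched, so h is the middle locus and the order is r – h – py.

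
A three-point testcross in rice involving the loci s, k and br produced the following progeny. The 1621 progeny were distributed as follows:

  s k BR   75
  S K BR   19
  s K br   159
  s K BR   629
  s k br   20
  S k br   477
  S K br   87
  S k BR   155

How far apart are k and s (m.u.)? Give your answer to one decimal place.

The two most frequent reciprocal classes, S k br and s K BR, are the parental types, so the F1 was S k br / s K BR.
The two rarest classes, s k br and S K BR, are the double crossovers. Comparing them with the parentals, only the s allele has switched, so s is the middle locus and the order is k – s – br.
Crossovers in the k–s interval produce the single-crossover classes S K br and s k BR (87 + 75 = 162) plus the double crossovers (39).
RF(k–s) = (162 + 39) / 1621 = 201/1621 = 0.1240 → 12.4 m.u.

12.4 m.u.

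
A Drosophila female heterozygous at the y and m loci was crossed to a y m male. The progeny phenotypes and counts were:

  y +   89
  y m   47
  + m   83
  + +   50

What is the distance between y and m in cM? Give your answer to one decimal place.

The two most frequent classes, + m (83) and y + (89), are the parental types, so the F1 was + m / y +.
The recombinant classes are + + and y m: 50 + 47 = 97.
Recombination frequency = 97/269 = 0.3606 ≈ 36.1%, i.e. 36.1 cM.

36.1 cM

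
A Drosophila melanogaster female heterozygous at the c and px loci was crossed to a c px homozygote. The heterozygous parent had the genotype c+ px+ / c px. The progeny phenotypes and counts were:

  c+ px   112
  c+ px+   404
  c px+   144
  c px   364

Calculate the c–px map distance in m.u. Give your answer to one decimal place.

The recombinant classes are c+ px and c px+: 112 + 144 = 256.
Recombination frequency = 256/1024 = 0.2500 ≈ 25.0%, i.e. 25.0 m.u.

25.0 m.u.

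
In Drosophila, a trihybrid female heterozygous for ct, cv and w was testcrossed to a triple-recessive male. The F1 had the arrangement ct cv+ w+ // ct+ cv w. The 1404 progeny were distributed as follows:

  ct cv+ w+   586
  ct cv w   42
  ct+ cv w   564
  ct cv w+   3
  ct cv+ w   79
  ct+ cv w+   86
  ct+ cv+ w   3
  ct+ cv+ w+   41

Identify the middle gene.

cv

The two rarest classes, ct cv w+ and ct+ cv+ w, are the double crossovers. Comparing them with the parentals, only the cv allele has switched, so cv is the middle locus and the order is ct – cv – w.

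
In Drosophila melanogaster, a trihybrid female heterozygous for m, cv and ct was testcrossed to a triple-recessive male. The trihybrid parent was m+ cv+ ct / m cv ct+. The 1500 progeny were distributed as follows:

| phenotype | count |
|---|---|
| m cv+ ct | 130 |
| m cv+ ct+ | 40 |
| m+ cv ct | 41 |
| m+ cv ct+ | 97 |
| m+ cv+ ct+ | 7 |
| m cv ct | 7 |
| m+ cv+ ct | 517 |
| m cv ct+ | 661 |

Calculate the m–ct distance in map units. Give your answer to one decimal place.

The two rarest classes, m+ cv+ ct+ and m cv ct, are the double crossovers. Comparing them with the parentals, only the ct allele has switched, so ct is the middle locus and the order is m – ct – cv.
Crossovers in the m–ct interval produce the single-crossover classes m cv+ ct and m+ cv ct+ (130 + 97 = 227) plus the double crossovers (14).
RF(m–ct) = (227 + 14) / 1500 = 241/1500 = 0.1607 → 16.1 map units.

16.1 map units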